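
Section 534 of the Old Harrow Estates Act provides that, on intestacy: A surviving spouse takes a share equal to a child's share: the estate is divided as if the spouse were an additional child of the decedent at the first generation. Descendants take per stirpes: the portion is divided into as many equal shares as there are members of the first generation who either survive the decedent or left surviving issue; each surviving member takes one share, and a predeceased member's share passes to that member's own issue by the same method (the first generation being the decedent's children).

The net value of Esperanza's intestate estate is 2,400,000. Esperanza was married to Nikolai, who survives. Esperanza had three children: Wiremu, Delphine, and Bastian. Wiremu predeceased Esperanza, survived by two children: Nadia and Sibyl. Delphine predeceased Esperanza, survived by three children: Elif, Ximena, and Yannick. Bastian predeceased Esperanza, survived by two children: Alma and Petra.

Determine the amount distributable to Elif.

The spouse counts as an additional share at the children's level, so there are 4 primary shares of 600,000. Nikolai takes one such share (600,000).
The children's combined portion (1,800,000) is divided into 3 shares of 600,000: Wiremu's 600,000 share passes to Wiremu's issue; Delphine's 600,000 share passes to Delphine's issue; Bastian's 600,000 share passes to Bastian's issue.
Wiremu's share (600,000) is divided into 2 shares of 300,000: Nadia and Sibyl each take 300,000.
Delphine's share (600,000) is divided into 3 shares of 200,000: Elif, Ximena, and Yannick each take 200,000.
Bastian's share (600,000) is divided into 2 shares of 300,000: Alma and Petra each take 300,000.

Elif receives 200,000.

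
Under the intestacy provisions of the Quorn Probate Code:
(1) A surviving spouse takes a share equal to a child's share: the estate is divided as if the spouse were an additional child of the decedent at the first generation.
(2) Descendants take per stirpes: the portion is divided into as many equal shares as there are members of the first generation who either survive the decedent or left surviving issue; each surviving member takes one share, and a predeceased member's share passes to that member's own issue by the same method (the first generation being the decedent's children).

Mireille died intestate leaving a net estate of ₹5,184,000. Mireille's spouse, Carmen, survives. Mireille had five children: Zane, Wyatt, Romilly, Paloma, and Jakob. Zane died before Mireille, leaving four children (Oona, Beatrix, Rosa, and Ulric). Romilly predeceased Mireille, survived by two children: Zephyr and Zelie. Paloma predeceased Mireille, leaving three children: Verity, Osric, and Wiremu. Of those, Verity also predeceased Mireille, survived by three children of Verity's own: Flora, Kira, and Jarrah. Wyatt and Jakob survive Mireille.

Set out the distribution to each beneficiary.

Carmen: ₹864,000; Oona: ₹216,000; Beatrix: ₹216,000; Rosa: ₹216,000; Ulric: ₹216,000; Wyatt: ₹864,000; Zephyr: ₹432,000; Zelie: ₹432,000; Flora: ₹96,000; Kira: ₹96,000; Jarrah: ₹96,000; Osric: ₹288,000; Wiremu: ₹288,000; Jakob: ₹864,000

The spouse counts as an additional share at the children's level, so there are 6 primary shares of ₹864,000. Carmen takes one such share (₹864,000).
The children's combined portion (₹4,320,000) is divided into 5 shares of ₹864,000: Wyatt and Jakob each take ₹864,000; Zane's ₹864,000 share passes to Zane's issue; Romilly's ₹864,000 share passes to Romilly's issue; Paloma's ₹864,000 share passes to Paloma's issue.
Zane's share (₹864,000) is divided into 4 shares of ₹216,000: Oona, Beatrix, Rosa, and Ulric each take ₹216,000.
Romilly's share (₹864,000) is divided into 2 shares of ₹432,000: Zephyr and Zelie each take ₹432,000.
Paloma's share (₹864,000) is divided into 3 shares of ₹288,000: Osric and Wiremu each take ₹288,000; Verity's ₹288,000 share passes to Verity's issue.
Verity's share (₹288,000) is divided into 3 shares of ₹96,000: Flora, Kira, and Jarrah each take ₹96,000.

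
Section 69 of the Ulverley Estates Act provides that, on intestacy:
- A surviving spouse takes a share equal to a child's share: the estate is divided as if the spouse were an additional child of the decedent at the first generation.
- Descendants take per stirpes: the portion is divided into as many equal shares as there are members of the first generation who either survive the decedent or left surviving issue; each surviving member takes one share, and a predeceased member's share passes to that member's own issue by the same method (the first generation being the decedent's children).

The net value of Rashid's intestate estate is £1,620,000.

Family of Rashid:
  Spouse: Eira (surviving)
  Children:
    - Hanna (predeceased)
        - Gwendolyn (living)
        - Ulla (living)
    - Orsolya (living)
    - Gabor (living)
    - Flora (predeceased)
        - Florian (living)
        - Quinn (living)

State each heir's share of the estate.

Eira: £324,000; Gwendolyn: £162,000; Ulla: £162,000; Orsolya: £324,000; Gabor: £324,000; Florian: £162,000; Quinn: £162,000

The spouse counts as an additional share at the children's level, so there are 5 primary shares of £324,000. Eira takes one such share (£324,000).
The children's combined portion (£1,296,000) is divided into 4 shares of £324,000: Orsolya and Gabor each take £324,000; Hanna's £324,000 share passes to Hanna's issue; Flora's £324,000 share passes to Flora's issue.
Hanna's share (£324,000) is divided into 2 shares of £162,000: Gwendolyn and Ulla each take £162,000.
Flora's share (£324,000) is divided into 2 shares of £162,000: Florian and Quinn each take £162,000.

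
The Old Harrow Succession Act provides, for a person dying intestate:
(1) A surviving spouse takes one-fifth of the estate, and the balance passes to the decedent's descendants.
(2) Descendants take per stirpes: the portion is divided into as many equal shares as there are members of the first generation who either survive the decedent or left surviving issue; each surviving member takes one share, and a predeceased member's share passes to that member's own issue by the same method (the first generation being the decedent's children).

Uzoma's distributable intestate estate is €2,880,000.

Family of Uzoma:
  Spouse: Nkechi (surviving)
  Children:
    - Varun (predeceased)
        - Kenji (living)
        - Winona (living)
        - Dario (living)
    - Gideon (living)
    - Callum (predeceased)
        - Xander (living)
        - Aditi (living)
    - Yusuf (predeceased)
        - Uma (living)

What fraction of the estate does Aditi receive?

Aditi receives 1/10 of the estate.

Nkechi takes one-fifth of €2,880,000 = €576,000. The remaining €2,304,000 passes to the descendants.
The descendants' portion (€2,304,000) is divided into 4 shares of €576,000: Gideon takes €576,000; Varun's €576,000 share passes to Varun's issue; Callum's €576,000 share passes to Callum's issue; Yusuf's €576,000 share passes to Yusuf's issue.
Varun's share (€576,000) is divided into 3 shares of €192,000: Kenji, Winona, and Dario each take €192,000.
Callum's share (€576,000) is divided into 2 shares of €288,000: Xander and Aditi each take €288,000.
Yusuf's share (€576,000) passes entirely to Uma.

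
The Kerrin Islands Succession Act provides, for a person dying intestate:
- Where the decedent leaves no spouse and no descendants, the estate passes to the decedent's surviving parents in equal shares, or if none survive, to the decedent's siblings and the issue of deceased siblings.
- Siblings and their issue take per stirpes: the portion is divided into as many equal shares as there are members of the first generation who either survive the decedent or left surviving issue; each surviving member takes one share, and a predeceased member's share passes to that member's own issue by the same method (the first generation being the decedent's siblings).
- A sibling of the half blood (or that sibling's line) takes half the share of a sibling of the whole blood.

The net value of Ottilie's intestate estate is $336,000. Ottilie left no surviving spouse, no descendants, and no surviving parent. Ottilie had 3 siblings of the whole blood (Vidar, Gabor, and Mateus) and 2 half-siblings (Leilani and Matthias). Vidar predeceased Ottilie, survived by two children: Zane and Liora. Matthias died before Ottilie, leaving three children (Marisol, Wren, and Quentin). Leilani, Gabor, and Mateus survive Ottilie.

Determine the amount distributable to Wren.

The entire $336,000 passes to the siblings and their issue.
Counting each half-blood sibling's line as half a unit, there are 4 units in $336,000, so one unit is $84,000. Whole-blood lines (Vidar, Gabor, and Mateus) take $84,000 each; half-blood lines (Leilani and Matthias) take $42,000 each.
Vidar's share ($84,000) is divided into 2 shares of $42,000: Zane and Liora each take $42,000.
Matthias's share ($42,000) is divided into 3 shares of $14,000: Marisol, Wren, and Quentin each take $14,000.

Wren receives $14,000.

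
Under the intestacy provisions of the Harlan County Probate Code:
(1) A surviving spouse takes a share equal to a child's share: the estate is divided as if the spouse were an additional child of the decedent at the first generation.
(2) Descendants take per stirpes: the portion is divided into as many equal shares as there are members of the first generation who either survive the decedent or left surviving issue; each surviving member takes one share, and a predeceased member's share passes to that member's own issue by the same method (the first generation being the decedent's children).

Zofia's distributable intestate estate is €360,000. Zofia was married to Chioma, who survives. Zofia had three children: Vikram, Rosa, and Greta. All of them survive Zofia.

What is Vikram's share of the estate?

The spouse counts as an additional share at the children's level, so there are 4 primary shares of €90,000. Chioma takes one such share (€90,000).
The children's combined portion (€270,000) is divided into 3 shares of €90,000: Vikram, Rosa, and Greta each take €90,000.

Vikram receives €90,000.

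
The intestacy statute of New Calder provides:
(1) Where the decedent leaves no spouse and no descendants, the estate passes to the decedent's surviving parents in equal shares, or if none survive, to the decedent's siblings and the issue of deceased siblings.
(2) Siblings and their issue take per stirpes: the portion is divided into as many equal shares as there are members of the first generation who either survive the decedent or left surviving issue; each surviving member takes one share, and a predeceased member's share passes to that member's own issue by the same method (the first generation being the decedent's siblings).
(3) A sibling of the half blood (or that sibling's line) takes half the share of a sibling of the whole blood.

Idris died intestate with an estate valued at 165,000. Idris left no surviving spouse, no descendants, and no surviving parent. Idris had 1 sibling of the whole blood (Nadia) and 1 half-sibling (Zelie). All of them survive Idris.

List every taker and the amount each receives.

The entire 165,000 passes to the siblings and their issue.
Counting each half-blood sibling's line as half a unit, there are 3/2 units in 165,000, so one unit is 110,000. Whole-blood lines (Nadia) take 110,000 each; half-blood lines (Zelie) take 55,000 each.

Zelie: 55,000; Nadia: 110,000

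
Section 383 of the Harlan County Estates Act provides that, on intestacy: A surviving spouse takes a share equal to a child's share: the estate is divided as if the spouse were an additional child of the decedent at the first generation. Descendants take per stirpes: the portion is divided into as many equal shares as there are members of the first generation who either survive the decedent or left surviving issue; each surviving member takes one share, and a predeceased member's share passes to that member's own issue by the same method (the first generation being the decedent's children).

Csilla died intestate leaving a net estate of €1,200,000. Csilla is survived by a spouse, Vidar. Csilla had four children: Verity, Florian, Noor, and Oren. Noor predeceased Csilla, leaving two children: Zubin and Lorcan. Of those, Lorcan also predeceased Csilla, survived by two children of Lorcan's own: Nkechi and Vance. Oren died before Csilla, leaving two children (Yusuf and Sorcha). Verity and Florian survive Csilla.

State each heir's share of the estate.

Vidar: €240,000; Verity: €240,000; Florian: €240,000; Zubin: €120,000; Nkechi: €60,000; Vance: €60,000; Yusuf: €120,000; Sorcha: €120,000

The spouse counts as an additional share at the children's level, so there are 5 primary shares of €240,000. Vidar takes one such share (€240,000).
The children's combined portion (€960,000) is divided into 4 shares of €240,000: Verity and Florian each take €240,000; Noor's €240,000 share passes to Noor's issue; Oren's €240,000 share passes to Oren's issue.
Noor's share (€240,000) is divided into 2 shares of €120,000: Zubin takes €120,000; Lorcan's €120,000 share passes to Lorcan's issue.
Lorcan's share (€120,000) is divided into 2 shares of €60,000: Nkechi and Vance each take €60,000.
Oren's share (€240,000) is divided into 2 shares of €120,000: Yusuf and Sorcha each take €120,000.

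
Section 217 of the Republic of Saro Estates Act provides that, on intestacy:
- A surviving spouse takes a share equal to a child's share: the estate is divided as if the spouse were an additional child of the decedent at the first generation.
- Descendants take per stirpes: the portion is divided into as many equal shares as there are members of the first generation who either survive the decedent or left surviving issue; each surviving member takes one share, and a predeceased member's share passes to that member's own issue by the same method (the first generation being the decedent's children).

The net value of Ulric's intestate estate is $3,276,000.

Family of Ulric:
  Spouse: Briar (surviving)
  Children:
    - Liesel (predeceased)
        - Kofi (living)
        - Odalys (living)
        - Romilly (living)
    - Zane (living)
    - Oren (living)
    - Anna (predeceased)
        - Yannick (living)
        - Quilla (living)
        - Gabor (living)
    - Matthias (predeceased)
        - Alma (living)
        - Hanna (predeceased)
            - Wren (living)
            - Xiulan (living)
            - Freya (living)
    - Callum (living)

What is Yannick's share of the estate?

The spouse counts as an additional share at the children's level, so there are 7 primary shares of $468,000. Briar takes one such share ($468,000).
The children's combined portion ($2,808,000) is divided into 6 shares of $468,000: Zane, Oren, and Callum each take $468,000; Liesel's $468,000 share passes to Liesel's issue; Anna's $468,000 share passes to Anna's issue; Matthias's $468,000 share passes to Matthias's issue.
Liesel's share ($468,000) is divided into 3 shares of $156,000: Kofi, Odalys, and Romilly each take $156,000.
Anna's share ($468,000) is divided into 3 shares of $156,000: Yannick, Quilla, and Gabor each take $156,000.
Matthias's share ($468,000) is divided into 2 shares of $234,000: Alma takes $234,000; Hanna's $234,000 share passes to Hanna's issue.
Hanna's share ($234,000) is divided into 3 shares of $78,000: Wren, Xiulan, and Freya each take $78,000.

Yannick receives $156,000.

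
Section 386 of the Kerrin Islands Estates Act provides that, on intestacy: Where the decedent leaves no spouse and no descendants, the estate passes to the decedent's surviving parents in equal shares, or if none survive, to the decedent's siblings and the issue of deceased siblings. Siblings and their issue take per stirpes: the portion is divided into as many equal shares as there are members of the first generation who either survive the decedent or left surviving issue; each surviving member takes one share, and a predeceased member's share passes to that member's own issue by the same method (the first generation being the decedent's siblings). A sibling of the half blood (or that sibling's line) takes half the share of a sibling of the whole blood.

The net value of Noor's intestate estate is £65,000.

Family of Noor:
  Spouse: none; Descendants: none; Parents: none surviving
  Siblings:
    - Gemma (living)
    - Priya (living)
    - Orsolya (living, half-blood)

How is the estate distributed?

The entire £65,000 passes to the siblings and their issue.
Counting each half-blood sibling's line as half a unit, there are 5/2 units in £65,000, so one unit is £26,000. Whole-blood lines (Gemma and Priya) take £26,000 each; half-blood lines (Orsolya) take £13,000 each.

Gemma: £26,000; Priya: £26,000; Orsolya: £13,000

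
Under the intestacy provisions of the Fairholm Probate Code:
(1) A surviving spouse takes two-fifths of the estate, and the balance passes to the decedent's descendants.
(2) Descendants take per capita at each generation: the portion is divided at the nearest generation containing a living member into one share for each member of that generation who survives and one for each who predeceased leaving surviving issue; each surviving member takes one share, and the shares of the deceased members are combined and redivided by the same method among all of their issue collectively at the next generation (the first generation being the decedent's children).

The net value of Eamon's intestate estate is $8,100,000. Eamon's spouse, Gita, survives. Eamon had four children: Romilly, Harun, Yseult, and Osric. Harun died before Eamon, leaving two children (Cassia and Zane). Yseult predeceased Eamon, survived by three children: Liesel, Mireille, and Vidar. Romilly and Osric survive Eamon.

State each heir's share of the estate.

Gita takes two-fifths of $8,100,000 = $3,240,000. The remaining $4,860,000 passes to the descendants.
The descendants' portion ($4,860,000) is divided at the children's generation into 4 shares of $1,215,000. Romilly and Osric each take $1,215,000. The 2 shares of the deceased (Harun and Yseult) are combined into a pool of $2,430,000.
That pool ($2,430,000) is divided at the grandchildren's generation equally among Cassia, Zane, Liesel, Mireille, and Vidar: $486,000 each.

Gita: $3,240,000; Romilly: $1,215,000; Cassia: $486,000; Zane: $486,000; Liesel: $486,000; Mireille: $486,000; Vidar: $486,000; Osric: $1,215,000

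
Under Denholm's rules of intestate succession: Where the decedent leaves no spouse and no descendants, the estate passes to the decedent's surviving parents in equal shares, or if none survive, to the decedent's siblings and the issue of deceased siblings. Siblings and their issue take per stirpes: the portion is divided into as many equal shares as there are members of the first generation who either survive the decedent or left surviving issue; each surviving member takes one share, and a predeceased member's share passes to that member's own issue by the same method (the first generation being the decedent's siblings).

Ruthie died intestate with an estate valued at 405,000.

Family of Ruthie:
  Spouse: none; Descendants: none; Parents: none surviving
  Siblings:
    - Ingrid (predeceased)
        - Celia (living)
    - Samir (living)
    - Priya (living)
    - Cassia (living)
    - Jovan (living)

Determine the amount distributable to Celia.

Celia receives 81,000.

The entire 405,000 passes to the siblings and their issue.
That amount (405,000) is divided into 5 shares of 81,000: Samir, Priya, Cassia, and Jovan each take 81,000; Ingrid's 81,000 share passes to Ingrid's issue.
Ingrid's share (81,000) passes entirely to Celia.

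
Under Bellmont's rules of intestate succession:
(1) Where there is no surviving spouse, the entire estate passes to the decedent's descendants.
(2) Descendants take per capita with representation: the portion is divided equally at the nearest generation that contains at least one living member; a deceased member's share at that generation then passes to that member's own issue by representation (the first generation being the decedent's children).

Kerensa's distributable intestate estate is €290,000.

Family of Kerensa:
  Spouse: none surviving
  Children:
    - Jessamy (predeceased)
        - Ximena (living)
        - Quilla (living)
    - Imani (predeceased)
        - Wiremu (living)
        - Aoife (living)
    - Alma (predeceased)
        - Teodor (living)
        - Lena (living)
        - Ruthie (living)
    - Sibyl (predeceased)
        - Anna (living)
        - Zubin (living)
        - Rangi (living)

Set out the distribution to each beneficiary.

Ximena: €29,000; Quilla: €29,000; Wiremu: €29,000; Aoife: €29,000; Teodor: €29,000; Lena: €29,000; Ruthie: €29,000; Anna: €29,000; Zubin: €29,000; Rangi: €29,000

The entire €290,000 passes to the descendants.
No child survives, so the initial division is made at the grandchildren's generation.
That amount (€290,000) is divided into 10 shares of €29,000: Ximena, Quilla, Wiremu, Aoife, Teodor, Lena, Ruthie, Anna, Zubin, and Rangi each take €29,000.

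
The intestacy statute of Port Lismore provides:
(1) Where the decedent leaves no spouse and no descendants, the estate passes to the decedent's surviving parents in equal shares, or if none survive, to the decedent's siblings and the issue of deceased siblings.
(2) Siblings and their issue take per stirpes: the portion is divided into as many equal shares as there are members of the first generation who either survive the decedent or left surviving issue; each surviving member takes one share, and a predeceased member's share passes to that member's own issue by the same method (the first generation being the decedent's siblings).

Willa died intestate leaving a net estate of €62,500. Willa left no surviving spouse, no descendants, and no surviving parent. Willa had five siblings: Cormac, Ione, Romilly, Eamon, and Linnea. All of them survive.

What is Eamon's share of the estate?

The entire €62,500 passes to the siblings and their issue.
That amount (€62,500) is divided into 5 shares of €12,500: Cormac, Ione, Romilly, Eamon, and Linnea each take €12,500.

Eamon receives €12,500.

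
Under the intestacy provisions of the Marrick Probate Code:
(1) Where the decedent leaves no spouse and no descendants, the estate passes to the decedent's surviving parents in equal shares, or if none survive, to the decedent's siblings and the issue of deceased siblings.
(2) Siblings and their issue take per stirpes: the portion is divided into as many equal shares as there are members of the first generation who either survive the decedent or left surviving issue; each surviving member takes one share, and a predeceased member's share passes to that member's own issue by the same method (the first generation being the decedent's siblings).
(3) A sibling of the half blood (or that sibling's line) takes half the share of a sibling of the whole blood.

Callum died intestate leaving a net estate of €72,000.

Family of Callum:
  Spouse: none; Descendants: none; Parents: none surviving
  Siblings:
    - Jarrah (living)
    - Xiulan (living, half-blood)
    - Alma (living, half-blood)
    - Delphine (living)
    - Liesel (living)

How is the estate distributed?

Jarrah: €18,000; Xiulan: €9,000; Alma: €9,000; Delphine: €18,000; Liesel: €18,000

The entire €72,000 passes to the siblings and their issue.
Counting each half-blood sibling's line as half a unit, there are 4 units in €72,000, so one unit is €18,000. Whole-blood lines (Jarrah, Delphine, and Liesel) take €18,000 each; half-blood lines (Xiulan and Alma) take €9,000 each.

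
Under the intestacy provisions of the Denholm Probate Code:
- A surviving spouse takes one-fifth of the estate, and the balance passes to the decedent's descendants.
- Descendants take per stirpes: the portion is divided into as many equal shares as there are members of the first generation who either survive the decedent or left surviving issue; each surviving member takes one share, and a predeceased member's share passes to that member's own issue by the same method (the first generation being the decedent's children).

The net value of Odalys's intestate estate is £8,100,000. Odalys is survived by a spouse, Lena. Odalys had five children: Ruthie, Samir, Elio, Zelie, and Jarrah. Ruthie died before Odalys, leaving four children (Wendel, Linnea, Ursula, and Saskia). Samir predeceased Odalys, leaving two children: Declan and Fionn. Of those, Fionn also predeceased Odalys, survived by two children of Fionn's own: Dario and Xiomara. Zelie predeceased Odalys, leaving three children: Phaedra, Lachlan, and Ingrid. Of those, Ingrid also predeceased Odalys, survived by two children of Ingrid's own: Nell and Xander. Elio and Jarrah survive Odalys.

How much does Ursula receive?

Ursula receives £324,000.

Lena takes one-fifth of £8,100,000 = £1,620,000. The remaining £6,480,000 passes to the descendants.
The descendants' portion (£6,480,000) is divided into 5 shares of £1,296,000: Elio and Jarrah each take £1,296,000; Ruthie's £1,296,000 share passes to Ruthie's issue; Samir's £1,296,000 share passes to Samir's issue; Zelie's £1,296,000 share passes to Zelie's issue.
Ruthie's share (£1,296,000) is divided into 4 shares of £324,000: Wendel, Linnea, Ursula, and Saskia each take £324,000.
Samir's share (£1,296,000) is divided into 2 shares of £648,000: Declan takes £648,000; Fionn's £648,000 share passes to Fionn's issue.
Fionn's share (£648,000) is divided into 2 shares of £324,000: Dario and Xiomara each take £324,000.
Zelie's share (£1,296,000) is divided into 3 shares of £432,000: Phaedra and Lachlan each take £432,000; Ingrid's £432,000 share passes to Ingrid's issue.
Ingrid's share (£432,000) is divided into 2 shares of £216,000: Nell and Xander each take £216,000.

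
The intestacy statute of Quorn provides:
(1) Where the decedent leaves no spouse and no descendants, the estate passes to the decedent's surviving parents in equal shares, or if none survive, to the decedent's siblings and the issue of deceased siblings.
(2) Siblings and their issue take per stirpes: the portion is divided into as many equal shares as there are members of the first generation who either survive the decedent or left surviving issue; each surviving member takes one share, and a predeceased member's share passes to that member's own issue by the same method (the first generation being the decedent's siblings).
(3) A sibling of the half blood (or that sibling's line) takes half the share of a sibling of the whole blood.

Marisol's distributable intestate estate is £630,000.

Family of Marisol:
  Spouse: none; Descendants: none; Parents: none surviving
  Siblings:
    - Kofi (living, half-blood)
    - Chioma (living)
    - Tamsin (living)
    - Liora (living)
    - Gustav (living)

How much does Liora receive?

Liora receives £140,000.

The entire £630,000 passes to the siblings and their issue.
Counting each half-blood sibling's line as half a unit, there are 9/2 units in £630,000, so one unit is £140,000. Whole-blood lines (Chioma, Tamsin, Liora, and Gustav) take £140,000 each; half-blood lines (Kofi) take £70,000 each.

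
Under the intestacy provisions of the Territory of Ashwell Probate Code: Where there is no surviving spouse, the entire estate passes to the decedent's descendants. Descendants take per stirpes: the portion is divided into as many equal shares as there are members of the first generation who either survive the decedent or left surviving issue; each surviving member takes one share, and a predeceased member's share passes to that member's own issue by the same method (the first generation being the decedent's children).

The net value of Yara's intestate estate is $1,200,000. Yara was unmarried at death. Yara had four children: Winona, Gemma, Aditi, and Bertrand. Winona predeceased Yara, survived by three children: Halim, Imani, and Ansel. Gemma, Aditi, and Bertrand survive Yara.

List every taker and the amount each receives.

Halim: $100,000; Imani: $100,000; Ansel: $100,000; Gemma: $300,000; Aditi: $300,000; Bertrand: $300,000

The entire $1,200,000 passes to the descendants.
That amount ($1,200,000) is divided into 4 shares of $300,000: Gemma, Aditi, and Bertrand each take $300,000; Winona's $300,000 share passes to Winona's issue.
Winona's share ($300,000) is divided into 3 shares of $100,000: Halim, Imani, and Ansel each take $100,000.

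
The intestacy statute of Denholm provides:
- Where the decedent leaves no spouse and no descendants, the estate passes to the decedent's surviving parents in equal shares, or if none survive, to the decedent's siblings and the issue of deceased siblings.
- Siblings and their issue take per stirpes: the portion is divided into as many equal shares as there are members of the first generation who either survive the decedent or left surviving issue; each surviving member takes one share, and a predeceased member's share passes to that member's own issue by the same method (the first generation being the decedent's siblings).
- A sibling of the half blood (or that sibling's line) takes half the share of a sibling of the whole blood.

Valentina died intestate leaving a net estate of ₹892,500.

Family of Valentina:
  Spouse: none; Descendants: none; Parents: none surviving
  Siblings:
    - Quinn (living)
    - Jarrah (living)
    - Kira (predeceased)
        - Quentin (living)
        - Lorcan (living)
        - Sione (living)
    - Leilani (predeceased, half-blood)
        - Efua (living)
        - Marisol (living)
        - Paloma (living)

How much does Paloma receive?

Paloma receives ₹42,500.

The entire ₹892,500 passes to the siblings and their issue.
Counting each half-blood sibling's line as half a unit, there are 7/2 units in ₹892,500, so one unit is ₹255,000. Whole-blood lines (Quinn, Jarrah, and Kira) take ₹255,000 each; half-blood lines (Leilani) take ₹127,500 each.
Kira's share (₹255,000) is divided into 3 shares of ₹85,000: Quentin, Lorcan, and Sione each take ₹85,000.
Leilani's share (₹127,500) is divided into 3 shares of ₹42,500: Efua, Marisol, and Paloma each take ₹42,500.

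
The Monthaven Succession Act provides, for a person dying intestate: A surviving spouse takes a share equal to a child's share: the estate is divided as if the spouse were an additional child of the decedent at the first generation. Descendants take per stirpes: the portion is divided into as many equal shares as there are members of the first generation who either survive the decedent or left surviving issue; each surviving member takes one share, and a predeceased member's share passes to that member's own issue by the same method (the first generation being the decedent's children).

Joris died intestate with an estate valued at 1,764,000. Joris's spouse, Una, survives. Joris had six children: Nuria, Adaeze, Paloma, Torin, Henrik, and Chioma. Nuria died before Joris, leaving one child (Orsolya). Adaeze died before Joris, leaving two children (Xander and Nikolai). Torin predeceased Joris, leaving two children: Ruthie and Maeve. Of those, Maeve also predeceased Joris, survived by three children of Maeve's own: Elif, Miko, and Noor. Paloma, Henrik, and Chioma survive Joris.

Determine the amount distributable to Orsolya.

The spouse counts as an additional share at the children's level, so there are 7 primary shares of 252,000. Una takes one such share (252,000).
The children's combined portion (1,512,000) is divided into 6 shares of 252,000: Paloma, Henrik, and Chioma each take 252,000; Nuria's 252,000 share passes to Nuria's issue; Adaeze's 252,000 share passes to Adaeze's issue; Torin's 252,000 share passes to Torin's issue.
Nuria's share (252,000) passes entirely to Orsolya.
Adaeze's share (252,000) is divided into 2 shares of 126,000: Xander and Nikolai each take 126,000.
Torin's share (252,000) is divided into 2 shares of 126,000: Ruthie takes 126,000; Maeve's 126,000 share passes to Maeve's issue.
Maeve's share (126,000) is divided into 3 shares of 42,000: Elif, Miko, and Noor each take 42,000.

Orsolya receives 252,000.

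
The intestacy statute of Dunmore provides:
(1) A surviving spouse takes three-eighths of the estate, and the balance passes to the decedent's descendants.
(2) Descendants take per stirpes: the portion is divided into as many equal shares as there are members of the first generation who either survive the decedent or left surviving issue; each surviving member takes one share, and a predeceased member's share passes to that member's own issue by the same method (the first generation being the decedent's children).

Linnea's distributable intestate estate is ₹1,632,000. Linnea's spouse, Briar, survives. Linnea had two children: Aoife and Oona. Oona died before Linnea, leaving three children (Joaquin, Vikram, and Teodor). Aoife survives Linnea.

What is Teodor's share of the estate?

Briar takes three-eighths of ₹1,632,000 = ₹612,000. The remaining ₹1,020,000 passes to the descendants.
The descendants' portion (₹1,020,000) is divided into 2 shares of ₹510,000: Aoife takes ₹510,000; Oona's ₹510,000 share passes to Oona's issue.
Oona's share (₹510,000) is divided into 3 shares of ₹170,000: Joaquin, Vikram, and Teodor each take ₹170,000.

Teodor receives ₹170,000.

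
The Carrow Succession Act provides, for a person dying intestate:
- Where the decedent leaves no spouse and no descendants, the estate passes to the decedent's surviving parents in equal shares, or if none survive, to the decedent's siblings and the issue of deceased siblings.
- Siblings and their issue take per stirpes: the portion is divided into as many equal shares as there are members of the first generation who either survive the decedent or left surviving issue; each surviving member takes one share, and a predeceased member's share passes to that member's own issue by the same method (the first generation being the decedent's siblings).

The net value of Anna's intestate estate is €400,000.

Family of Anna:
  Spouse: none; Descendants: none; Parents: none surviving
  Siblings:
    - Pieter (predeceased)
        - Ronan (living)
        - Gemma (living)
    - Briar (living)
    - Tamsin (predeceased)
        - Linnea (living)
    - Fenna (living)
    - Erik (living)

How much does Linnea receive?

The entire €400,000 passes to the siblings and their issue.
That amount (€400,000) is divided into 5 shares of €80,000: Briar, Fenna, and Erik each take €80,000; Pieter's €80,000 share passes to Pieter's issue; Tamsin's €80,000 share passes to Tamsin's issue.
Pieter's share (€80,000) is divided into 2 shares of €40,000: Ronan and Gemma each take €40,000.
Tamsin's share (€80,000) passes entirely to Linnea.

Linnea receives €80,000.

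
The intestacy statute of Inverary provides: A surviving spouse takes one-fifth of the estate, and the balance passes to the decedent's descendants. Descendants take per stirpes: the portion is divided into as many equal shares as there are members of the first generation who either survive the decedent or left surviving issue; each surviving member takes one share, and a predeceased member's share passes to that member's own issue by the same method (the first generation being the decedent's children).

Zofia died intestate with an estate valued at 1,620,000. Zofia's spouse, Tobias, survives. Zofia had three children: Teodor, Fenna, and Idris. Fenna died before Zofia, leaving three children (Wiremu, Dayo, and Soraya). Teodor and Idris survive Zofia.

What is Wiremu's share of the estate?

Wiremu receives 144,000.

Tobias takes one-fifth of 1,620,000 = 324,000. The remaining 1,296,000 passes to the descendants.
The descendants' portion (1,296,000) is divided into 3 shares of 432,000: Teodor and Idris each take 432,000; Fenna's 432,000 share passes to Fenna's issue.
Fenna's share (432,000) is divided into 3 shares of 144,000: Wiremu, Dayo, and Soraya each take 144,000.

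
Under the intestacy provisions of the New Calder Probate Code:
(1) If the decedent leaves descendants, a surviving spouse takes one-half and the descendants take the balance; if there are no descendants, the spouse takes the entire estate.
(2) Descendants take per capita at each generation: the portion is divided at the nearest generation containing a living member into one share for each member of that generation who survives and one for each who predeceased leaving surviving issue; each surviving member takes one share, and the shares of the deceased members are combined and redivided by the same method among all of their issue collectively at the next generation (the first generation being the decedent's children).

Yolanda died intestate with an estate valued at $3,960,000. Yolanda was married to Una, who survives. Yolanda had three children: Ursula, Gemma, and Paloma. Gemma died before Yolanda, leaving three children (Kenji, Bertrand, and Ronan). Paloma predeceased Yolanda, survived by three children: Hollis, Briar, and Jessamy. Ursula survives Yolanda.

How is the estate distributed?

Una: $1,980,000; Ursula: $660,000; Kenji: $220,000; Bertrand: $220,000; Ronan: $220,000; Hollis: $220,000; Briar: $220,000; Jessamy: $220,000

Una takes one-half of $3,960,000 = $1,980,000. The remaining $1,980,000 passes to the descendants.
The descendants' portion ($1,980,000) is divided at the children's generation into 3 shares of $660,000. Ursula takes $660,000. The 2 shares of the deceased (Gemma and Paloma) are combined into a pool of $1,320,000.
That pool ($1,320,000) is divided at the grandchildren's generation equally among Kenji, Bertrand, Ronan, Hollis, Briar, and Jessamy: $220,000 each.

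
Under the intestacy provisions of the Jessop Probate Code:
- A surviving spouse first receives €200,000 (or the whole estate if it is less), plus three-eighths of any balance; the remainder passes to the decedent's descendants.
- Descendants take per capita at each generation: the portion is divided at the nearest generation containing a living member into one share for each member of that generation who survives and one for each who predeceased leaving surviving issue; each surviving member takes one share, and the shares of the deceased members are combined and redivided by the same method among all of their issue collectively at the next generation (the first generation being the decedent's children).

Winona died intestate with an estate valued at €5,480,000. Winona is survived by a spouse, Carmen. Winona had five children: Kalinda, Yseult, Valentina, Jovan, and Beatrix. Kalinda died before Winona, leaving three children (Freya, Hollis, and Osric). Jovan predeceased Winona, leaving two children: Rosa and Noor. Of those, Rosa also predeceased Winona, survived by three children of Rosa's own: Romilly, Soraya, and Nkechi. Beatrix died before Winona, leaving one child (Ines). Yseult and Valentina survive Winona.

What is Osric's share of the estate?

Osric receives €330,000.

Carmen first takes €200,000, leaving a balance of €5,280,000. Carmen then takes three-eighths of the balance (€1,980,000), for a total of €2,180,000. The remaining €3,300,000 passes to the descendants.
The descendants' portion (€3,300,000) is divided at the children's generation into 5 shares of €660,000. Yseult and Valentina each take €660,000. The 3 shares of the deceased (Kalinda, Jovan, and Beatrix) are combined into a pool of €1,980,000.
That pool (€1,980,000) is divided at the grandchildren's generation into 6 shares of €330,000. Freya, Hollis, Osric, Noor, and Ines each take €330,000. The remaining share for the deceased Rosa (€330,000) is carried to the next generation.
That pool (€330,000) is divided at the great-grandchildren's generation equally among Romilly, Soraya, and Nkechi: €110,000 each.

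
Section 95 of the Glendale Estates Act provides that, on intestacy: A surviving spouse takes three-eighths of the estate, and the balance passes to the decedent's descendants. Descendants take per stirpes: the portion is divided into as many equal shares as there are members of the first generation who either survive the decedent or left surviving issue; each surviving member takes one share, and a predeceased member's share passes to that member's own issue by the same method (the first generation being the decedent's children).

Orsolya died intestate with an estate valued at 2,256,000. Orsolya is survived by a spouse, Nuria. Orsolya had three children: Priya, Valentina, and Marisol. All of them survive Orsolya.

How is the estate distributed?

Nuria takes three-eighths of 2,256,000 = 846,000. The remaining 1,410,000 passes to the descendants.
The descendants' portion (1,410,000) is divided into 3 shares of 470,000: Priya, Valentina, and Marisol each take 470,000.

Nuria: 846,000; Priya: 470,000; Valentina: 470,000; Marisol: 470,000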